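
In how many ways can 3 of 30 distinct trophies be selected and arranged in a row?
P(30,3) = 30!/(30-3)! = 24360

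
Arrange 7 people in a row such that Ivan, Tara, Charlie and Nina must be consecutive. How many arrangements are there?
Treat the 4 as one block: (7-4+1)! × 4! = 24 × 24 = 576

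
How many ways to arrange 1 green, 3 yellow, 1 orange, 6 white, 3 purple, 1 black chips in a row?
15! / (1! × 3! × 1! × 6! × 3! × 1!) = 50450400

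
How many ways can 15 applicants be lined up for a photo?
15! = 1307674368000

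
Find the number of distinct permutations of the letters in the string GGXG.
4! / (1! × 3!) = 4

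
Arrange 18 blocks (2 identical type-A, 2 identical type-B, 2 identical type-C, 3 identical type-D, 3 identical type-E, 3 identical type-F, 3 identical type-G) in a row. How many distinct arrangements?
18! / (2! × 2! × 2! × 3! × 3! × 3! × 3!) = 617512896000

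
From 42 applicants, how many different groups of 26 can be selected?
C(42,26) = 42!/(26!×16!) = 166509721602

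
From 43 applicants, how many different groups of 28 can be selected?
C(43,28) = 43!/(28!×15!) = 151532656696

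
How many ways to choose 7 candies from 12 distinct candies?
C(12,7) = 12!/(7!×5!) = 792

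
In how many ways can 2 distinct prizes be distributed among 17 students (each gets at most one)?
P(17,2) = 17!/(17-2)! = 272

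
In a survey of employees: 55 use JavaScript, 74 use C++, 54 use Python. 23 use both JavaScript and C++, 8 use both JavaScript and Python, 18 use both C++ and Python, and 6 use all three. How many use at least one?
|A∪B∪C| = 55+74+54-23-8-18+6 = 140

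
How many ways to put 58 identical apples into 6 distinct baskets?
C(58+6-1, 6-1) = C(63, 5) = 7028847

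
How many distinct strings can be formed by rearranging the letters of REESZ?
5! / (1! × 2! × 1! × 1!) = 60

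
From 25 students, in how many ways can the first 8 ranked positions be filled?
P(25,8) = 25!/(25-8)! = 43609104000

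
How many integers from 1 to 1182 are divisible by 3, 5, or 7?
⌊1182/3⌋+⌊1182/5⌋+⌊1182/7⌋ - ⌊1182/15⌋-⌊1182/21⌋-⌊1182/35⌋ + ⌊1182/105⌋ = 394+236+168 - 78-56-33 + 11 = 642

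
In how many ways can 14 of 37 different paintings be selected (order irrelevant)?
C(37,14) = 37!/(14!×23!) = 6107086800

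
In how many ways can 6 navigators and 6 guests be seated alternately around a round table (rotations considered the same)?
Fix one of the navigators: (6-1)! ways for the remaining navigators, × 6! ways for the guests = 120 × 720 = 86400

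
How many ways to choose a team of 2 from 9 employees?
C(9,2) = 9!/(2!×7!) = 36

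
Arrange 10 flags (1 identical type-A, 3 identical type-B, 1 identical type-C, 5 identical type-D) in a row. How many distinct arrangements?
10! / (1! × 3! × 1! × 5!) = 5040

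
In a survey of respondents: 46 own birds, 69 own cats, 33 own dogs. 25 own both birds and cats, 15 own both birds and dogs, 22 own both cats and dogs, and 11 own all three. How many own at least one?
|A∪B∪C| = 46+69+33-25-15-22+11 = 97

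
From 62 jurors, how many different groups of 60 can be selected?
C(62,60) = 62!/(60!×2!) = 1891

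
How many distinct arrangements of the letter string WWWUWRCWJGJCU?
13! / (1! × 2! × 2! × 1! × 2! × 5!) = 6486480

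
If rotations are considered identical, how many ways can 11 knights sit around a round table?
Circular: fix one position, arrange the rest. (11-1)! = 3628800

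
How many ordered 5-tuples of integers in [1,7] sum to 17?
Coefficient of x^17 in (x + x² + ... + x^7)^5. By inclusion-exclusion on dice exceeding 7: Σ_j (-1)^j C(5,j)·C(17-1-7j, 4) = C(5,0)·C(16,4) - C(5,1)·C(9,4) = 1·1820 - 5·126 = 1190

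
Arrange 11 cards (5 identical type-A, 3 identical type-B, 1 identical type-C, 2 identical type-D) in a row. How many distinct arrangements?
11! / (5! × 3! × 1! × 2!) = 27720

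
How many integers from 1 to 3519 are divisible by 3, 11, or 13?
⌊3519/3⌋+⌊3519/11⌋+⌊3519/13⌋ - ⌊3519/33⌋-⌊3519/39⌋-⌊3519/143⌋ + ⌊3519/429⌋ = 1173+319+270 - 106-90-24 + 8 = 1550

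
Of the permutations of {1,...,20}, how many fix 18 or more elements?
Exactly j fixed points: C(20,j)·!(20-j); sum over j ≥ 18 (derangement numbers via !m = (m-1)·(!(m-1) + !(m-2)): !0..!2 = 1, 0, 1). Σ_{j=18}^{20} C(20,j)·!(20-j) = C(20,18)·!2 + C(20,19)·!1 + C(20,20)·!0 = 190·1 + 20·0 + 1·1 = 191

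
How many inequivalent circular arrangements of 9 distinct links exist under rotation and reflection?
(9-1)!/2 = 40320/2 = 20160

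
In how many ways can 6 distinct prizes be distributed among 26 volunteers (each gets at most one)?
P(26,6) = 26!/(26-6)! = 165765600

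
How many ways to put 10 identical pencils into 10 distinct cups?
C(10+10-1, 10-1) = C(19, 9) = 92378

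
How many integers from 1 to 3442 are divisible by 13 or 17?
⌊3442/13⌋ + ⌊3442/17⌋ - ⌊3442/221⌋ = 264 + 202 - 15 = 451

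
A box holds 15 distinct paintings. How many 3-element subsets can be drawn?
C(15,3) = 15!/(3!×12!) = 455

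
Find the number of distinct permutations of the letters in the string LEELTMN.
7! / (1! × 2! × 1! × 1! × 2!) = 1260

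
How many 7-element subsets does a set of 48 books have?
C(48,7) = 48!/(7!×41!) = 73629072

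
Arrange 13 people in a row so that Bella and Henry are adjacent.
Treat as block: (13-1)! × 2! = 479001600 × 2 = 958003200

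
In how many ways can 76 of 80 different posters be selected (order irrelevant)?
C(80,76) = 80!/(76!×4!) = 1581580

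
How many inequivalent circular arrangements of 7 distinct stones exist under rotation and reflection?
(7-1)!/2 = 720/2 = 360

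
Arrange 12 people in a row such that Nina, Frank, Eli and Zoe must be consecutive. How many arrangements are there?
Treat the 4 as one block: (12-4+1)! × 4! = 362880 × 24 = 8709120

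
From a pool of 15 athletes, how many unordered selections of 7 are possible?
C(15,7) = 15!/(7!×8!) = 6435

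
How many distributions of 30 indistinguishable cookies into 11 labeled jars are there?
C(30+11-1, 11-1) = C(40, 10) = 847660528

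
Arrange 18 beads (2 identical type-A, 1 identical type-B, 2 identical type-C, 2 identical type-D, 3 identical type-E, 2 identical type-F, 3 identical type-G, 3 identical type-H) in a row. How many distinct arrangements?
18! / (2! × 1! × 2! × 2! × 3! × 2! × 3! × 3!) = 1852538688000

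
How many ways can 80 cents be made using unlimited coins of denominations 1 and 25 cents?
Coefficient of x^80 in 1/(1-x^1) · 1/(1-x^25). Use j coins of 25 for j = 0..⌊80/25⌋ = 3, the rest in 1s: 3 + 1 = 4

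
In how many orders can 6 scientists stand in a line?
6! = 720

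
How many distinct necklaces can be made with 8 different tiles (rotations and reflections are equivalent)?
(8-1)!/2 = 5040/2 = 2520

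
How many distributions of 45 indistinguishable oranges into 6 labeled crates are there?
C(45+6-1, 6-1) = C(50, 5) = 2118760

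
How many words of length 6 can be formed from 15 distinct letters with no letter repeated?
P(15,6) = 15!/(15-6)! = 3603600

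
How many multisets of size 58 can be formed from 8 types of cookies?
C(58+8-1, 8-1) = C(65, 7) = 696190560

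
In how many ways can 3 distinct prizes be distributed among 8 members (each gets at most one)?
P(8,3) = 8!/(8-3)! = 336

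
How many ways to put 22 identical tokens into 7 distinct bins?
C(22+7-1, 7-1) = C(28, 6) = 376740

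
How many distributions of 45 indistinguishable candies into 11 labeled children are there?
C(45+11-1, 11-1) = C(55, 10) = 29248649430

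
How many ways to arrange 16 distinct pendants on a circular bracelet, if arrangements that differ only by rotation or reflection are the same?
(16-1)!/2 = 1307674368000/2 = 653837184000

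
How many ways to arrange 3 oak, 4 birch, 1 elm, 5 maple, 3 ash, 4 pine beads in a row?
20! / (3! × 4! × 1! × 5! × 3! × 4!) = 977728752000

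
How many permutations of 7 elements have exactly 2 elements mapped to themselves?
Choose the 2 fixed points C(7,2) = 21, derange the rest: !5 = Σ_{j=0}^{5} (-1)^j·5!/j! = 120 - 120 + 60 - 20 + 5 - 1 = 44. Product = 21 × 44 = 924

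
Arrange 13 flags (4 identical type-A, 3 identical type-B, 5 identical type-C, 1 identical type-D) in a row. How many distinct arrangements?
13! / (4! × 3! × 5! × 1!) = 360360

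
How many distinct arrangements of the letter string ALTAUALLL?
9! / (3! × 1! × 1! × 4!) = 2520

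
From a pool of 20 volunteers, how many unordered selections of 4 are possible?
C(20,4) = 20!/(4!×16!) = 4845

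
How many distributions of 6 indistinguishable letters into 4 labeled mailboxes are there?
C(6+4-1, 4-1) = C(9, 3) = 84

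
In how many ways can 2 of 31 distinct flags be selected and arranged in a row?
P(31,2) = 31!/(31-2)! = 930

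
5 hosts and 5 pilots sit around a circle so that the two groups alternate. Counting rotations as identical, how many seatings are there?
Fix one of the hosts: (5-1)! ways for the remaining hosts, × 5! ways for the pilots = 24 × 120 = 2880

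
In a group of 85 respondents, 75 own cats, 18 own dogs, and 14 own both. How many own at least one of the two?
|A∪B| = |A| + |B| - |A∩B| = 75 + 18 - 14 = 79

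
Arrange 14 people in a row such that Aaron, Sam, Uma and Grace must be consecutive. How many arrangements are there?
Treat the 4 as one block: (14-4+1)! × 4! = 39916800 × 24 = 958003200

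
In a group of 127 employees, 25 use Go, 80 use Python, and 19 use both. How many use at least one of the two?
|A∪B| = |A| + |B| - |A∩B| = 25 + 80 - 19 = 86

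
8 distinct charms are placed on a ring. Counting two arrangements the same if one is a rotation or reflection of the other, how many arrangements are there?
(8-1)!/2 = 5040/2 = 2520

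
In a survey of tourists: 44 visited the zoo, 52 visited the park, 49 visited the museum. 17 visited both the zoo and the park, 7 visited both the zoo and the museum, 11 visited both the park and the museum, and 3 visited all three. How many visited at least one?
|A∪B∪C| = 44+52+49-17-7-11+3 = 113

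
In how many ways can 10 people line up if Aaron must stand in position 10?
Fix one position: (10-1)! = 362880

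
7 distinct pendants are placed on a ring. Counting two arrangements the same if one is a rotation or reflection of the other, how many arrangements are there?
(7-1)!/2 = 720/2 = 360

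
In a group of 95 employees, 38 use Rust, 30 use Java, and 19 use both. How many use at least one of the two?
|A∪B| = |A| + |B| - |A∩B| = 38 + 30 - 19 = 49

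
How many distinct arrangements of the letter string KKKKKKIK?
8! / (7! × 1!) = 8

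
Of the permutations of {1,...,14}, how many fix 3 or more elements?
Exactly j fixed points: C(14,j)·!(14-j); sum over j ≥ 3 (derangement numbers via !m = (m-1)·(!(m-1) + !(m-2)): !0..!11 = 1, 0, 1, 2, 9, 44, 265, 1854, 14833, 133496, 1334961, 14684570). Σ_{j=3}^{14} C(14,j)·!(14-j) = C(14,3)·!11 + C(14,4)·!10 + C(14,5)·!9 + C(14,6)·!8 + C(14,7)·!7 + C(14,8)·!6 + C(14,9)·!5 + C(14,10)·!4 + C(14,11)·!3 + C(14,12)·!2 + C(14,13)·!1 + C(14,14)·!0 = 364·14684570 + 1001·1334961 + 2002·133496 + 3003·14833 + 3432·1854 + 3003·265 + 2002·44 + 1001·9 + 364·2 + 91·1 + 14·0 + 1·1 = 7000538572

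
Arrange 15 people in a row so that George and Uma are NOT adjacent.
Total - adjacent = 15! - (15-1)!×2 = 1307674368000 - 174356582400 = 1133317785600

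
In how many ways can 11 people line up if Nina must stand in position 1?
Fix one position: (11-1)! = 3628800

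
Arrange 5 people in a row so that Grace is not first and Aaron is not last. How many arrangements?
By inclusion-exclusion: 5! - 2×(5-1)! + (5-2)! = 120 - 48 + 6 = 78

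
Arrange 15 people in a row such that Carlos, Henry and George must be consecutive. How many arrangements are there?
Treat the 3 as one block: (15-3+1)! × 3! = 6227020800 × 6 = 37362124800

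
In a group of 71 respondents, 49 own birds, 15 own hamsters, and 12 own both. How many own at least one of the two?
|A∪B| = |A| + |B| - |A∩B| = 49 + 15 - 12 = 52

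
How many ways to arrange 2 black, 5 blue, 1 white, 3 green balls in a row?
11! / (2! × 5! × 1! × 3!) = 27720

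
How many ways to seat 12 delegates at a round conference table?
Circular: fix one position, arrange the rest. (12-1)! = 39916800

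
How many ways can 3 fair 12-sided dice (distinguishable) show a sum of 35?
Coefficient of x^35 in (x + x² + ... + x^12)^3. By inclusion-exclusion on dice exceeding 12: Σ_j (-1)^j C(3,j)·C(35-1-12j, 2) = C(3,0)·C(34,2) - C(3,1)·C(22,2) + C(3,2)·C(10,2) = 1·561 - 3·231 + 3·45 = 3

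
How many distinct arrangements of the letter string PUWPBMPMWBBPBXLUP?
17! / (2! × 5! × 1! × 4! × 1! × 2! × 2!) = 15437822400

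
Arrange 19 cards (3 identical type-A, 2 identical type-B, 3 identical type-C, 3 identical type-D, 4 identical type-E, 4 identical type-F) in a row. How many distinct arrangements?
19! / (3! × 2! × 3! × 3! × 4! × 4!) = 488864376000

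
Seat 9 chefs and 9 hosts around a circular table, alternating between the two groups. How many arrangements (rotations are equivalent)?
Fix one of the chefs: (9-1)! ways for the remaining chefs, × 9! ways for the hosts = 40320 × 362880 = 14631321600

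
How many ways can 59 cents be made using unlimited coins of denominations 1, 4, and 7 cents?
Coefficient of x^59 in 1/(1-x^1) · 1/(1-x^4) · 1/(1-x^7). Case on j = number of 7-cent coins (j = 0..8); remainder r = 59 - 7j is made from {1,4} in ⌊r/4⌋+1 ways. r = 59, 52, 45, 38, 31, 24, 17, 10, 3 → 15 + 14 + 12 + 10 + 8 + 7 + 5 + 3 + 1 = 75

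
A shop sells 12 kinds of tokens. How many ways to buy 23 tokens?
C(23+12-1, 12-1) = C(34, 11) = 286097760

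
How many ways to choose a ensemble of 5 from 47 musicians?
C(47,5) = 47!/(5!×42!) = 1533939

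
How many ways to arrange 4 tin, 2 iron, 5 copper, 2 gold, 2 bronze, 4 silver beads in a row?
19! / (4! × 2! × 5! × 2! × 2! × 4!) = 219988969200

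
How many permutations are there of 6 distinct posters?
6! = 720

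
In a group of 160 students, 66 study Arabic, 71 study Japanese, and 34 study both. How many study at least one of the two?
|A∪B| = |A| + |B| - |A∩B| = 66 + 71 - 34 = 103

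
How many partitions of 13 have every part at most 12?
Let r_j(i) = number of partitions of i into parts ≤ j, for i = 0..13. r_1(i) = 1 for all i; r_j(i) = r_{j-1}(i) + r_j(i-j). Rows j = 2..12: ≤2: 1 1 2 2 3 3 4 4 5 5 6 6 7 7; ≤3: 1 1 2 3 4 5 7 8 10 12 14 16 19 21; ≤4: 1 1 2 3 5 6 9 11 15 18 23 27 34 39; ≤5: 1 1 2 3 5 7 10 13 18 23 30 37 47 57; ≤6: 1 1 2 3 5 7 11 14 20 26 35 44 58 71; ≤7: 1 1 2 3 5 7 11 15 21 28 38 49 65 82; ≤8: 1 1 2 3 5 7 11 15 22 29 40 52 70 89; ≤9: 1 1 2 3 5 7 11 15 22 30 41 54 73 94; ≤10: 1 1 2 3 5 7 11 15 22 30 42 55 75 97; ≤11: 1 1 2 3 5 7 11 15 22 30 42 56 76 99; ≤12: 1 1 2 3 5 7 11 15 22 30 42 56 77 100. r_12(13) = 100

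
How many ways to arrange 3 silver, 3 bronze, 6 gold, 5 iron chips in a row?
17! / (3! × 3! × 6! × 5!) = 114354240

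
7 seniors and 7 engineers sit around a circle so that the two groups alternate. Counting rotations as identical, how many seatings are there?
Fix one of the seniors: (7-1)! ways for the remaining seniors, × 7! ways for the engineers = 720 × 5040 = 3628800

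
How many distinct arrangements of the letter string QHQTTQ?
6! / (1! × 3! × 2!) = 60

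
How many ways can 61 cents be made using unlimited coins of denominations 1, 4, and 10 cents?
Coefficient of x^61 in 1/(1-x^1) · 1/(1-x^4) · 1/(1-x^10). Case on j = number of 10-cent coins (j = 0..6); remainder r = 61 - 10j is made from {1,4} in ⌊r/4⌋+1 ways. r = 61, 51, 41, 31, 21, 11, 1 → 16 + 13 + 11 + 8 + 6 + 3 + 1 = 58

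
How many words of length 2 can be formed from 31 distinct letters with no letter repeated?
P(31,2) = 31!/(31-2)! = 930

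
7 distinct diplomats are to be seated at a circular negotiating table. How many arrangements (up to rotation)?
Circular: fix one position, arrange the rest. (7-1)! = 720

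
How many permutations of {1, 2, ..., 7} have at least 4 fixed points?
Exactly j fixed points: C(7,j)·!(7-j); sum over j ≥ 4 (derangement numbers via !m = (m-1)·(!(m-1) + !(m-2)): !0..!3 = 1, 0, 1, 2). Σ_{j=4}^{7} C(7,j)·!(7-j) = C(7,4)·!3 + C(7,5)·!2 + C(7,6)·!1 + C(7,7)·!0 = 35·2 + 21·1 + 7·0 + 1·1 = 92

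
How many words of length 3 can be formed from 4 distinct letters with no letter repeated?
P(4,3) = 4!/(4-3)! = 24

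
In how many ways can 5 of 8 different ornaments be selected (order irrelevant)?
C(8,5) = 8!/(5!×3!) = 56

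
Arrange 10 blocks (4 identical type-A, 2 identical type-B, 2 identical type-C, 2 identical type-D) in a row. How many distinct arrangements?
10! / (4! × 2! × 2! × 2!) = 18900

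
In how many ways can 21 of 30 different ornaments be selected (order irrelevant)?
C(30,21) = 30!/(21!×9!) = 14307150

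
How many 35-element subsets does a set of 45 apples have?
C(45,35) = 45!/(35!×10!) = 3190187286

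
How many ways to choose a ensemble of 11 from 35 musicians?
C(35,11) = 35!/(11!×24!) = 417225900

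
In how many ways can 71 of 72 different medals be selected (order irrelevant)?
C(72,71) = 72!/(71!×1!) = 72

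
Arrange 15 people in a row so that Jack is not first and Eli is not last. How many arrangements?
By inclusion-exclusion: 15! - 2×(15-1)! + (15-2)! = 1307674368000 - 174356582400 + 6227020800 = 1139544806400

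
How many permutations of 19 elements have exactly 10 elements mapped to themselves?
Choose the 10 fixed points C(19,10) = 92378, derange the rest: !9 = Σ_{j=0}^{9} (-1)^j·9!/j! = 362880 - 362880 + 181440 - 60480 + 15120 - 3024 + 504 - 72 + 9 - 1 = 133496. Product = 92378 × 133496 = 12332093488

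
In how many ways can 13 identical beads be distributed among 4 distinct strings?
C(13+4-1, 4-1) = C(16, 3) = 560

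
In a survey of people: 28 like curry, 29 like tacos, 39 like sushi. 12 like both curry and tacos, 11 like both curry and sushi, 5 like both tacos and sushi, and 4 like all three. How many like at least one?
|A∪B∪C| = 28+29+39-12-11-5+4 = 72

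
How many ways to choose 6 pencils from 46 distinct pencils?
C(46,6) = 46!/(6!×40!) = 9366819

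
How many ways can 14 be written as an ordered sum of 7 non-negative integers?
C(14+7-1, 7-1) = C(20, 6) = 38760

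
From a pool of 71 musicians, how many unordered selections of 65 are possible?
C(71,65) = 71!/(65!×6!) = 143218999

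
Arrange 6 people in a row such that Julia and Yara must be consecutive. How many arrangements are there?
Treat the 2 as one block: (6-2+1)! × 2! = 120 × 2 = 240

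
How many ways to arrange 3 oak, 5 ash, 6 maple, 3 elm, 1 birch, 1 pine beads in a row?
19! / (3! × 5! × 6! × 3! × 1! × 1!) = 39109150080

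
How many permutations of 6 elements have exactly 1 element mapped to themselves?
Choose the 1 fixed point C(6,1) = 6, derange the rest: !5 = Σ_{j=0}^{5} (-1)^j·5!/j! = 120 - 120 + 60 - 20 + 5 - 1 = 44. Product = 6 × 44 = 264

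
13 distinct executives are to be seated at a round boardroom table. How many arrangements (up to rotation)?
Circular: fix one position, arrange the rest. (13-1)! = 479001600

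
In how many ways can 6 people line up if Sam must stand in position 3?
Fix one position: (6-1)! = 120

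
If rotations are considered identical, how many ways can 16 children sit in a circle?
Circular: fix one position, arrange the rest. (16-1)! = 1307674368000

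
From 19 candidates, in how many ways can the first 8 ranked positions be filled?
P(19,8) = 19!/(19-8)! = 3047466240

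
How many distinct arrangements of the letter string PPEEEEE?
7! / (5! × 2!) = 21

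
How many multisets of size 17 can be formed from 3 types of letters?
C(17+3-1, 3-1) = C(19, 2) = 171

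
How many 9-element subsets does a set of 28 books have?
C(28,9) = 28!/(9!×19!) = 6906900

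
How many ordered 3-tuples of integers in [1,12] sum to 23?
Coefficient of x^23 in (x + x² + ... + x^12)^3. By inclusion-exclusion on dice exceeding 12: Σ_j (-1)^j C(3,j)·C(23-1-12j, 2) = C(3,0)·C(22,2) - C(3,1)·C(10,2) = 1·231 - 3·45 = 96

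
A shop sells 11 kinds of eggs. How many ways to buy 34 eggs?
C(34+11-1, 11-1) = C(44, 10) = 2481256778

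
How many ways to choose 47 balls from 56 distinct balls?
C(56,47) = 56!/(47!×9!) = 7575968400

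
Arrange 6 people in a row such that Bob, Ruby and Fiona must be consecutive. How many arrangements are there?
Treat the 3 as one block: (6-3+1)! × 3! = 24 × 6 = 144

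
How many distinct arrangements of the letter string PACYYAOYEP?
10! / (3! × 1! × 2! × 2! × 1! × 1!) = 151200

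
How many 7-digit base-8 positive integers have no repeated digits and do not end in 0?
Last digit: 7 nonzero choices. First digit: 6 (nonzero, ≠last). Middle 5: P(6,5) = 720. Total = 30240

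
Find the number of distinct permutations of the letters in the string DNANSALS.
8! / (1! × 2! × 1! × 2! × 2!) = 5040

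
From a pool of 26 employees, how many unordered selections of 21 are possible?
C(26,21) = 26!/(21!×5!) = 65780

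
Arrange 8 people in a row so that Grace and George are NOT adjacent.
Total - adjacent = 8! - (8-1)!×2 = 40320 - 10080 = 30240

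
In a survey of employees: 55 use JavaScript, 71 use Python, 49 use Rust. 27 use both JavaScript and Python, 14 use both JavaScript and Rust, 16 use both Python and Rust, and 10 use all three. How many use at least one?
|A∪B∪C| = 55+71+49-27-14-16+10 = 128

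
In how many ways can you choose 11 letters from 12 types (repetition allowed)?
C(11+12-1, 12-1) = C(22, 11) = 705432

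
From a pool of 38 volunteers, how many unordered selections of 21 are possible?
C(38,21) = 38!/(21!×17!) = 28781143380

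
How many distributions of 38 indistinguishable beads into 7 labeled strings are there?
C(38+7-1, 7-1) = C(44, 6) = 7059052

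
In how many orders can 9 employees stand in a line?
9! = 362880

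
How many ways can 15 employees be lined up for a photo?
15! = 1307674368000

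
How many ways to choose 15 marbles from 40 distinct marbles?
C(40,15) = 40!/(15!×25!) = 40225345056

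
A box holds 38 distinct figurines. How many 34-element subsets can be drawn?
C(38,34) = 38!/(34!×4!) = 73815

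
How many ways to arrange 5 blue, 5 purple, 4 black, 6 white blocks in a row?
20! / (5! × 5! × 4! × 6!) = 9777287520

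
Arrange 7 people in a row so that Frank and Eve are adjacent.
Treat as block: (7-1)! × 2! = 720 × 2 = 1440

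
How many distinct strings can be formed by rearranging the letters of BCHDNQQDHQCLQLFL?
16! / (2! × 3! × 2! × 1! × 1! × 4! × 2! × 1!) = 18162144000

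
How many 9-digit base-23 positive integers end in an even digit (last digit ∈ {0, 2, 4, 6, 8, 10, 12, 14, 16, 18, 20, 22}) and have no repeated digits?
Last∈{0,2,4,6,8,10,12,14,16,18,20,22}. Last=0: 12893126400. Last nonzero: 11×21×P(21,7) = 135377827200. Total = 148270953600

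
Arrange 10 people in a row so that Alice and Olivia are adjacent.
Treat as block: (10-1)! × 2! = 362880 × 2 = 725760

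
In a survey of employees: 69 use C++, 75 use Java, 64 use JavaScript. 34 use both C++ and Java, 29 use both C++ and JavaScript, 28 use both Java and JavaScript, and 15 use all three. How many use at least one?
|A∪B∪C| = 69+75+64-34-29-28+15 = 132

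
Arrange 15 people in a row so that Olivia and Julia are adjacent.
Treat as block: (15-1)! × 2! = 87178291200 × 2 = 174356582400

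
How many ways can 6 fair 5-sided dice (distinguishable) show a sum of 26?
Coefficient of x^26 in (x + x² + ... + x^5)^6. By inclusion-exclusion on dice exceeding 5: Σ_j (-1)^j C(6,j)·C(26-1-5j, 5) = C(6,0)·C(25,5) - C(6,1)·C(20,5) + C(6,2)·C(15,5) - C(6,3)·C(10,5) + C(6,4)·C(5,5) = 1·53130 - 6·15504 + 15·3003 - 20·252 + 15·1 = 126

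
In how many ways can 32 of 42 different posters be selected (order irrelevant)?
C(42,32) = 42!/(32!×10!) = 1471442973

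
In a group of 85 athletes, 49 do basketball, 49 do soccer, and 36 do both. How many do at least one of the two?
|A∪B| = |A| + |B| - |A∩B| = 49 + 49 - 36 = 62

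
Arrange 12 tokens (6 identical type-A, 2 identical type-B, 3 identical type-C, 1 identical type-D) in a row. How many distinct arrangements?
12! / (6! × 2! × 3! × 1!) = 55440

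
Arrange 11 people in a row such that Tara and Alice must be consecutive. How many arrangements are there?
Treat the 2 as one block: (11-2+1)! × 2! = 3628800 × 2 = 7257600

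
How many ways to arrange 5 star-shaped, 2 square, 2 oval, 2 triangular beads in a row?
11! / (5! × 2! × 2! × 2!) = 41580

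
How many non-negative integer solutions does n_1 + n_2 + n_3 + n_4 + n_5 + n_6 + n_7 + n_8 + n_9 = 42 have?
C(42+9-1, 9-1) = C(50, 8) = 536878650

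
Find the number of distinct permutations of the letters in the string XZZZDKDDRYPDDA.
14! / (3! × 1! × 1! × 5! × 1! × 1! × 1! × 1!) = 121080960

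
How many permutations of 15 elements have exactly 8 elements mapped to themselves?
Choose the 8 fixed points C(15,8) = 6435, derange the rest: !7 = Σ_{j=0}^{7} (-1)^j·7!/j! = 5040 - 5040 + 2520 - 840 + 210 - 42 + 7 - 1 = 1854. Product = 6435 × 1854 = 11930490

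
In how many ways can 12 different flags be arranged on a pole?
12! = 479001600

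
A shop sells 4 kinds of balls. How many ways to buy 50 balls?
C(50+4-1, 4-1) = C(53, 3) = 23426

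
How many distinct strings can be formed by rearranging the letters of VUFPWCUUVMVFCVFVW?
17! / (2! × 1! × 2! × 3! × 1! × 5! × 3!) = 20583763200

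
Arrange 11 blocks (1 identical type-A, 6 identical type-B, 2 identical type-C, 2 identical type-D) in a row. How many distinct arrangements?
11! / (1! × 6! × 2! × 2!) = 13860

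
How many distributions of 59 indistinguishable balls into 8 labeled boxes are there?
C(59+8-1, 8-1) = C(66, 7) = 778789440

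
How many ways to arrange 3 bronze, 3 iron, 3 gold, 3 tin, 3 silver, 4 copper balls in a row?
19! / (3! × 3! × 3! × 3! × 3! × 4!) = 651819168000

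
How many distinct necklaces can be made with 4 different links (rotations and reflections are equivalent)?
(4-1)!/2 = 6/2 = 3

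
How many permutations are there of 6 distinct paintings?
6! = 720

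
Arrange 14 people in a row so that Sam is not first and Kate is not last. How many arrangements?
By inclusion-exclusion: 14! - 2×(14-1)! + (14-2)! = 87178291200 - 12454041600 + 479001600 = 75203251200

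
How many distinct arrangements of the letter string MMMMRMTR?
8! / (2! × 5! × 1!) = 168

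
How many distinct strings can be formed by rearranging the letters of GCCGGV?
6! / (3! × 1! × 2!) = 60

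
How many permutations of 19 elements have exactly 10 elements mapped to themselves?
Choose the 10 fixed points C(19,10) = 92378, derange the rest: !9 = Σ_{j=0}^{9} (-1)^j·9!/j! = 362880 - 362880 + 181440 - 60480 + 15120 - 3024 + 504 - 72 + 9 - 1 = 133496. Product = 92378 × 133496 = 12332093488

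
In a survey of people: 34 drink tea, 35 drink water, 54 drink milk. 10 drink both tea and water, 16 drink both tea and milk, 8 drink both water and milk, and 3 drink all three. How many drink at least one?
|A∪B∪C| = 34+35+54-10-16-8+3 = 92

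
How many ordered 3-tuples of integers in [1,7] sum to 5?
Coefficient of x^5 in (x + x² + ... + x^7)^3. By inclusion-exclusion on dice exceeding 7: Σ_j (-1)^j C(3,j)·C(5-1-7j, 2) = C(3,0)·C(4,2) = 1·6 = 6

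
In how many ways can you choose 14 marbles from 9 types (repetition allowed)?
C(14+9-1, 9-1) = C(22, 8) = 319770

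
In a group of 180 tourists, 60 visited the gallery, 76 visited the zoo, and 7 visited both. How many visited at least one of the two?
|A∪B| = |A| + |B| - |A∩B| = 60 + 76 - 7 = 129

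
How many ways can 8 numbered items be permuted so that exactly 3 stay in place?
Choose the 3 fixed points C(8,3) = 56, derange the rest: !5 = Σ_{j=0}^{5} (-1)^j·5!/j! = 120 - 120 + 60 - 20 + 5 - 1 = 44. Product = 56 × 44 = 2464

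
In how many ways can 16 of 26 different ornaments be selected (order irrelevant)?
C(26,16) = 26!/(16!×10!) = 5311735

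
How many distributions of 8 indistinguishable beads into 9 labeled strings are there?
C(8+9-1, 9-1) = C(16, 8) = 12870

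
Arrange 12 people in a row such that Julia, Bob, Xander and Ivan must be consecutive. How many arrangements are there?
Treat the 4 as one block: (12-4+1)! × 4! = 362880 × 24 = 8709120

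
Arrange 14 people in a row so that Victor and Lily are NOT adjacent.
Total - adjacent = 14! - (14-1)!×2 = 87178291200 - 12454041600 = 74724249600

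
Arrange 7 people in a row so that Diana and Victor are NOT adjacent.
Total - adjacent = 7! - (7-1)!×2 = 5040 - 1440 = 3600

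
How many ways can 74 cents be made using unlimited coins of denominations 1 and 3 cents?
Coefficient of x^74 in 1/(1-x^1) · 1/(1-x^3). Use j coins of 3 for j = 0..⌊74/3⌋ = 24, the rest in 1s: 24 + 1 = 25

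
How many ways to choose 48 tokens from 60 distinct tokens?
C(60,48) = 60!/(48!×12!) = 1399358844975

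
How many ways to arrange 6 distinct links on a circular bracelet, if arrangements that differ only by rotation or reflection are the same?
(6-1)!/2 = 120/2 = 60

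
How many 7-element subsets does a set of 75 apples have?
C(75,7) = 75!/(7!×68!) = 1984829850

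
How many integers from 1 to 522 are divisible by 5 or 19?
⌊522/5⌋ + ⌊522/19⌋ - ⌊522/95⌋ = 104 + 27 - 5 = 126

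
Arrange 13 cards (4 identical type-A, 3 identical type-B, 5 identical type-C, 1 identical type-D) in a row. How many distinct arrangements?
13! / (4! × 3! × 5! × 1!) = 360360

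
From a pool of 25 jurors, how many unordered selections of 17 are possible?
C(25,17) = 25!/(17!×8!) = 1081575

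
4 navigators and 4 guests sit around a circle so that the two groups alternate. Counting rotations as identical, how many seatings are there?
Fix one of the navigators: (4-1)! ways for the remaining navigators, × 4! ways for the guests = 6 × 24 = 144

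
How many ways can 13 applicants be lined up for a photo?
13! = 6227020800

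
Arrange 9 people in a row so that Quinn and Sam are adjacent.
Treat as block: (9-1)! × 2! = 40320 × 2 = 80640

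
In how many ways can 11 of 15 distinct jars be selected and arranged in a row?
P(15,11) = 15!/(15-11)! = 54486432000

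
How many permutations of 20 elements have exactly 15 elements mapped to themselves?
Choose the 15 fixed points C(20,15) = 15504, derange the rest: !5 = Σ_{j=0}^{5} (-1)^j·5!/j! = 120 - 120 + 60 - 20 + 5 - 1 = 44. Product = 15504 × 44 = 682176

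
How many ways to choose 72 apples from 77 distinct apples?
C(77,72) = 77!/(72!×5!) = 19757815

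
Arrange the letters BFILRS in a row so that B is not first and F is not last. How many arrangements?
By inclusion-exclusion: 6! - 2×(6-1)! + (6-2)! = 720 - 240 + 24 = 504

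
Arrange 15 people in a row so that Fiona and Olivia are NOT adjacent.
Total - adjacent = 15! - (15-1)!×2 = 1307674368000 - 174356582400 = 1133317785600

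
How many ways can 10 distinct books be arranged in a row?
10! = 3628800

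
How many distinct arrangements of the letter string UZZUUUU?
7! / (5! × 2!) = 21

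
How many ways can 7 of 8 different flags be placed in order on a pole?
P(8,7) = 8!/(8-7)! = 40320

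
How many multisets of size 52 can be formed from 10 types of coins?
C(52+10-1, 10-1) = C(61, 9) = 17341763505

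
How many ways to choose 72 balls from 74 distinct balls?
C(74,72) = 74!/(72!×2!) = 2701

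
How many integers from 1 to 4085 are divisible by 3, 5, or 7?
⌊4085/3⌋+⌊4085/5⌋+⌊4085/7⌋ - ⌊4085/15⌋-⌊4085/21⌋-⌊4085/35⌋ + ⌊4085/105⌋ = 1361+817+583 - 272-194-116 + 38 = 2217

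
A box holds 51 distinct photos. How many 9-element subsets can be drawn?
C(51,9) = 51!/(9!×42!) = 3042312350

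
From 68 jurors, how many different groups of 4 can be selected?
C(68,4) = 68!/(4!×64!) = 814385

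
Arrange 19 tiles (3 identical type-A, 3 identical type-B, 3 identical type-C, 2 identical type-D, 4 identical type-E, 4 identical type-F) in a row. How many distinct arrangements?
19! / (3! × 3! × 3! × 2! × 4! × 4!) = 488864376000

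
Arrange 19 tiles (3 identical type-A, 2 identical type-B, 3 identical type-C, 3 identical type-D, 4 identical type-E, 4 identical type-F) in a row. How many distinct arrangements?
19! / (3! × 2! × 3! × 3! × 4! × 4!) = 488864376000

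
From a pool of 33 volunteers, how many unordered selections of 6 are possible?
C(33,6) = 33!/(6!×27!) = 1107568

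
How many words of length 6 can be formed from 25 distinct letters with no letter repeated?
P(25,6) = 25!/(25-6)! = 127512000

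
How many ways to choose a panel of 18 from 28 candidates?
C(28,18) = 28!/(18!×10!) = 13123110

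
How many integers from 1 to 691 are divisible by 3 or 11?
⌊691/3⌋ + ⌊691/11⌋ - ⌊691/33⌋ = 230 + 62 - 20 = 272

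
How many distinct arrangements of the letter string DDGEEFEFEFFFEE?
14! / (2! × 6! × 1! × 5!) = 504504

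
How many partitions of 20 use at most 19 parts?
By conjugation, equals partitions of 20 into parts ≤ 19. Let r_j(i) = number of partitions of i into parts ≤ j, for i = 0..20. r_1(i) = 1 for all i; r_j(i) = r_{j-1}(i) + r_j(i-j). Rows j = 2..19: ≤2: 1 1 2 2 3 3 4 4 5 5 6 6 7 7 8 8 9 9 10 10 11; ≤3: 1 1 2 3 4 5 7 8 10 12 14 16 19 21 24 27 30 33 37 40 44; ≤4: 1 1 2 3 5 6 9 11 15 18 23 27 34 39 47 54 64 72 84 94 108; ≤5: 1 1 2 3 5 7 10 13 18 23 30 37 47 57 70 84 101 119 141 164 192; ≤6: 1 1 2 3 5 7 11 14 20 26 35 44 58 71 90 110 136 163 199 235 282; ≤7: 1 1 2 3 5 7 11 15 21 28 38 49 65 82 105 131 164 201 248 300 364; ≤8: 1 1 2 3 5 7 11 15 22 29 40 52 70 89 116 146 186 230 288 352 434; ≤9: 1 1 2 3 5 7 11 15 22 30 41 54 73 94 123 157 201 252 318 393 488; ≤10: 1 1 2 3 5 7 11 15 22 30 42 55 75 97 128 164 212 267 340 423 530; ≤11: 1 1 2 3 5 7 11 15 22 30 42 56 76 99 131 169 219 278 355 445 560; ≤12: 1 1 2 3 5 7 11 15 22 30 42 56 77 100 133 172 224 285 366 460 582; ≤13: 1 1 2 3 5 7 11 15 22 30 42 56 77 101 134 174 227 290 373 471 597; ≤14: 1 1 2 3 5 7 11 15 22 30 42 56 77 101 135 175 229 293 378 478 608; ≤15: 1 1 2 3 5 7 11 15 22 30 42 56 77 101 135 176 230 295 381 483 615; ≤16: 1 1 2 3 5 7 11 15 22 30 42 56 77 101 135 176 231 296 383 486 620; ≤17: 1 1 2 3 5 7 11 15 22 30 42 56 77 101 135 176 231 297 384 488 623; ≤18: 1 1 2 3 5 7 11 15 22 30 42 56 77 101 135 176 231 297 385 489 625; ≤19: 1 1 2 3 5 7 11 15 22 30 42 56 77 101 135 176 231 297 385 490 626. r_19(20) = 626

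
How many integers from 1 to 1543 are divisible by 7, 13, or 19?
⌊1543/7⌋+⌊1543/13⌋+⌊1543/19⌋ - ⌊1543/91⌋-⌊1543/133⌋-⌊1543/247⌋ + ⌊1543/1729⌋ = 220+118+81 - 16-11-6 + 0 = 386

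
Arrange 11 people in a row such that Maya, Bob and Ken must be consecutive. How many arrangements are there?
Treat the 3 as one block: (11-3+1)! × 3! = 362880 × 6 = 2177280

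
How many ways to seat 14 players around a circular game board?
Circular: fix one position, arrange the rest. (14-1)! = 6227020800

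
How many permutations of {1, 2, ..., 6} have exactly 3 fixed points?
Choose the 3 fixed points C(6,3) = 20, derange the rest: !3 = Σ_{j=0}^{3} (-1)^j·3!/j! = 6 - 6 + 3 - 1 = 2. Product = 20 × 2 = 40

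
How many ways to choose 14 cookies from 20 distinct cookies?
C(20,14) = 20!/(14!×6!) = 38760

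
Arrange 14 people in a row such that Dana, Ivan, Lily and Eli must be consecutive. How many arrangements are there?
Treat the 4 as one block: (14-4+1)! × 4! = 39916800 × 24 = 958003200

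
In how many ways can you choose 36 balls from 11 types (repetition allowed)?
C(36+11-1, 11-1) = C(46, 10) = 4076350421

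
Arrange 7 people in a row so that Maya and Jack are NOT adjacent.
Total - adjacent = 7! - (7-1)!×2 = 5040 - 1440 = 3600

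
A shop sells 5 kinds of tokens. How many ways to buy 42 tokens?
C(42+5-1, 5-1) = C(46, 4) = 163185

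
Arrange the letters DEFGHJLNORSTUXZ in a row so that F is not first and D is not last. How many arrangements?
By inclusion-exclusion: 15! - 2×(15-1)! + (15-2)! = 1307674368000 - 174356582400 + 6227020800 = 1139544806400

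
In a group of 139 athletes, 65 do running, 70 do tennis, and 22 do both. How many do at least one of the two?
|A∪B| = |A| + |B| - |A∩B| = 65 + 70 - 22 = 113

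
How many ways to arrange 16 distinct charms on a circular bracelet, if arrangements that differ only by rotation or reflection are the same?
(16-1)!/2 = 1307674368000/2 = 653837184000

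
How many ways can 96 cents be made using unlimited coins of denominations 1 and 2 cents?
Coefficient of x^96 in 1/(1-x^1) · 1/(1-x^2). Use j coins of 2 for j = 0..⌊96/2⌋ = 48, the rest in 1s: 48 + 1 = 49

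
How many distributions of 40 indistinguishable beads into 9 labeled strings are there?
C(40+9-1, 9-1) = C(48, 8) = 377348994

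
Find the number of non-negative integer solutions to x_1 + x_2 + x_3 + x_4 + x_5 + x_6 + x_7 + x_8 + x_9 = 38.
C(38+9-1, 9-1) = C(46, 8) = 260932815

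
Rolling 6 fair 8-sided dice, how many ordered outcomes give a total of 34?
Coefficient of x^34 in (x + x² + ... + x^8)^6. By inclusion-exclusion on dice exceeding 8: Σ_j (-1)^j C(6,j)·C(34-1-8j, 5) = C(6,0)·C(33,5) - C(6,1)·C(25,5) + C(6,2)·C(17,5) - C(6,3)·C(9,5) = 1·237336 - 6·53130 + 15·6188 - 20·126 = 8856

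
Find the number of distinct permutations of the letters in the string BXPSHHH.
7! / (1! × 3! × 1! × 1! × 1!) = 840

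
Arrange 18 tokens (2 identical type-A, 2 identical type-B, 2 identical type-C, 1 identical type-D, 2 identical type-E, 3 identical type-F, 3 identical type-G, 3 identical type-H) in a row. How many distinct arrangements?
18! / (2! × 2! × 2! × 1! × 2! × 3! × 3! × 3!) = 1852538688000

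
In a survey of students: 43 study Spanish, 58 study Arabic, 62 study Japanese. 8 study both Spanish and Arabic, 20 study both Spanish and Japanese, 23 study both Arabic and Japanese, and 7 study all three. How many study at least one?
|A∪B∪C| = 43+58+62-8-20-23+7 = 119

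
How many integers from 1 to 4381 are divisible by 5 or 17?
⌊4381/5⌋ + ⌊4381/17⌋ - ⌊4381/85⌋ = 876 + 257 - 51 = 1082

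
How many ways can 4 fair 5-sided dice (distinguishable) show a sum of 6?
Coefficient of x^6 in (x + x² + ... + x^5)^4. By inclusion-exclusion on dice exceeding 5: Σ_j (-1)^j C(4,j)·C(6-1-5j, 3) = C(4,0)·C(5,3) = 1·10 = 10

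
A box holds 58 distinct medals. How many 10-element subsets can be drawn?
C(58,10) = 58!/(10!×48!) = 52179482355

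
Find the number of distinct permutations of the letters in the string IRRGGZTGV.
9! / (2! × 1! × 1! × 1! × 3! × 1!) = 30240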